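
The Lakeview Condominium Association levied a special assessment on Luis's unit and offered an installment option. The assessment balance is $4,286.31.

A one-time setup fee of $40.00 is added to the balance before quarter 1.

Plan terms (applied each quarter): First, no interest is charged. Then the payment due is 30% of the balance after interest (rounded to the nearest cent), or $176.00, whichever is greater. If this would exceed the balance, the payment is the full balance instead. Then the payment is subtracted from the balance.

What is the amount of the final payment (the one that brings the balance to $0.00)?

$156.98

# | Opening | Payment | End bal
1 | $4,326.31 | $1,297.89 | $3,028.42
2 | $3,028.42 | $908.53 | $2,119.89
3 | $2,119.89 | $635.97 | $1,483.92
4 | $1,483.92 | $445.18 | $1,038.74
5 | $1,038.74 | $311.62 | $727.12
6 | $727.12 | $218.14 | $508.98
7 | $508.98 | $176.00 | $332.98
8 | $332.98 | $176.00 | $156.98
9 | $156.98 | $156.98 | $0.00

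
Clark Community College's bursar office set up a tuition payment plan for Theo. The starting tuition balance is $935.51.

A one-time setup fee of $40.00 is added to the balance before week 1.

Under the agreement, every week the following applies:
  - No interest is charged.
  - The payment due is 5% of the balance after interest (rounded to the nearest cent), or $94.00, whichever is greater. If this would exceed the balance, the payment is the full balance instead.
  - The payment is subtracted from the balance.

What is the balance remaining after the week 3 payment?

$693.51

# | Opening | Payment | End bal
1 | $975.51 | $94.00 | $881.51
2 | $881.51 | $94.00 | $787.51
3 | $787.51 | $94.00 | $693.51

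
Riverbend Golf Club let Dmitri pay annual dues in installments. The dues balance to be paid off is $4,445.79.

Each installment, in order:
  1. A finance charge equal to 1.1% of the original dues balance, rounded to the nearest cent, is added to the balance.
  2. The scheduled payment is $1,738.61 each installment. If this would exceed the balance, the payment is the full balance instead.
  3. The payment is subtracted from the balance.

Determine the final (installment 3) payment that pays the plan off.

$1,115.27

# | Opening | Interest | Payment | End bal
1 | $4,445.79 | $48.90 | $1,738.61 | $2,756.08
2 | $2,756.08 | $48.90 | $1,738.61 | $1,066.37
3 | $1,066.37 | $48.90 | $1,115.27 | $0.00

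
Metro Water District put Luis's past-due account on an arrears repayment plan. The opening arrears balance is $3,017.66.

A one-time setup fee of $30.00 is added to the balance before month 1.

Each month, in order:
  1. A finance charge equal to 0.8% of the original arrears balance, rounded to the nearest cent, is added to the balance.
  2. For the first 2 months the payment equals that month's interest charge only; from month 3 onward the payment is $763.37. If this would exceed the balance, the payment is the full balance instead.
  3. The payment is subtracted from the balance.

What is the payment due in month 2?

# | Opening | Interest | Payment | End bal
1 | $3,047.66 | $24.14 | $24.14 | $3,047.66
2 | $3,047.66 | $24.14 | $24.14 | $3,047.66

$24.14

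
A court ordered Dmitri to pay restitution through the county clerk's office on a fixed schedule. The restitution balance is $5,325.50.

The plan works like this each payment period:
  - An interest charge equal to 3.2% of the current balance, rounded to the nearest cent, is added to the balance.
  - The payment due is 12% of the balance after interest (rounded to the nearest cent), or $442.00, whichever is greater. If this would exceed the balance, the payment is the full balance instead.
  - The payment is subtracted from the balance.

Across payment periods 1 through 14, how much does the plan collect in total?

Payment period 1: $5,325.50 +$170.42 interest = $5,495.92; pay $659.51 → $4,836.41
Payment period 2: $4,836.41 +$154.77 interest = $4,991.18; pay $598.94 → $4,392.24
Payment period 3: $4,392.24 +$140.55 interest = $4,532.79; pay $543.93 → $3,988.86
Payment period 4: $3,988.86 +$127.64 interest = $4,116.50; pay $493.98 → $3,622.52
Payment period 5: $3,622.52 +$115.92 interest = $3,738.44; pay $448.61 → $3,289.83
Payment period 6: $3,289.83 +$105.27 interest = $3,395.10; pay $442.00 → $2,953.10
Payment period 7: $2,953.10 +$94.50 interest = $3,047.60; pay $442.00 → $2,605.60
Payment period 8: $2,605.60 +$83.38 interest = $2,688.98; pay $442.00 → $2,246.98
Payment period 9: $2,246.98 +$71.90 interest = $2,318.88; pay $442.00 → $1,876.88
Payment period 10: $1,876.88 +$60.06 interest = $1,936.94; pay $442.00 → $1,494.94
Payment period 11: $1,494.94 +$47.84 interest = $1,542.78; pay $442.00 → $1,100.78
Payment period 12: $1,100.78 +$35.22 interest = $1,136.00; pay $442.00 → $694.00
Payment period 13: $694.00 +$22.21 interest = $716.21; pay $442.00 → $274.21
Payment period 14: $274.21 +$8.77 interest = $282.98; pay $282.98 → $0.00
Total paid: $6,563.95

$6,563.95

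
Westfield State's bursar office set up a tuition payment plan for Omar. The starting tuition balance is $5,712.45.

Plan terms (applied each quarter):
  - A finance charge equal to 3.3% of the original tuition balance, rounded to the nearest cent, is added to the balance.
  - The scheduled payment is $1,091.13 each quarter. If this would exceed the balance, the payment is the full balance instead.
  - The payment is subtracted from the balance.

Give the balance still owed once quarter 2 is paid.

Quarter 1: opening $5,712.45; interest $188.51 → $5,900.96; payment $1,091.13; balance $4,809.83
Quarter 2: opening $4,809.83; interest $188.51 → $4,998.34; payment $1,091.13; balance $3,907.21

$3,907.21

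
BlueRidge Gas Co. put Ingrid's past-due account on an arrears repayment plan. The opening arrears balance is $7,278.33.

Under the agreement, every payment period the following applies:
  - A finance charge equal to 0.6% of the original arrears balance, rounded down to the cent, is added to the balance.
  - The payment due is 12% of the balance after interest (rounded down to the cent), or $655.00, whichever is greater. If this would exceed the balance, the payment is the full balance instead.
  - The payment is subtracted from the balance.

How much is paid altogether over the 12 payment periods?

$7,802.25

Payment period 1: opening $7,278.33; interest $43.66 → $7,321.99; payment $878.63; balance $6,443.36
Payment period 2: opening $6,443.36; interest $43.66 → $6,487.02; payment $778.44; balance $5,708.58
Payment period 3: opening $5,708.58; interest $43.66 → $5,752.24; payment $690.26; balance $5,061.98
Payment period 4: opening $5,061.98; interest $43.66 → $5,105.64; payment $655.00; balance $4,450.64
Payment period 5: opening $4,450.64; interest $43.66 → $4,494.30; payment $655.00; balance $3,839.30
Payment period 6: opening $3,839.30; interest $43.66 → $3,882.96; payment $655.00; balance $3,227.96
Payment period 7: opening $3,227.96; interest $43.66 → $3,271.62; payment $655.00; balance $2,616.62
Payment period 8: opening $2,616.62; interest $43.66 → $2,660.28; payment $655.00; balance $2,005.28
Payment period 9: opening $2,005.28; interest $43.66 → $2,048.94; payment $655.00; balance $1,393.94
Payment period 10: opening $1,393.94; interest $43.66 → $1,437.60; payment $655.00; balance $782.60
Payment period 11: opening $782.60; interest $43.66 → $826.26; payment $655.00; balance $171.26
Payment period 12: opening $171.26; interest $43.66 → $214.92; payment $214.92; balance $0.00
Total paid: $7,802.25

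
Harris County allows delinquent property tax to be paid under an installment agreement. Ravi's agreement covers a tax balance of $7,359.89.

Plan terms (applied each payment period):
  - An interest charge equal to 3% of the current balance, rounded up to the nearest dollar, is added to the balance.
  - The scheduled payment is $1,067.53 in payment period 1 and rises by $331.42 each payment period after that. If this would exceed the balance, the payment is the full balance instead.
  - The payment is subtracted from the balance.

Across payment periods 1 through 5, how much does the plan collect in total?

Payment period 1: opening $7,359.89; interest $221.00 → $7,580.89; payment $1,067.53; balance $6,513.36
Payment period 2: opening $6,513.36; interest $196.00 → $6,709.36; payment $1,398.95; balance $5,310.41
Payment period 3: opening $5,310.41; interest $160.00 → $5,470.41; payment $1,730.37; balance $3,740.04
Payment period 4: opening $3,740.04; interest $113.00 → $3,853.04; payment $2,061.79; balance $1,791.25
Payment period 5: opening $1,791.25; interest $54.00 → $1,845.25; payment $1,845.25; balance $0.00
Total paid: $8,103.89

$8,103.89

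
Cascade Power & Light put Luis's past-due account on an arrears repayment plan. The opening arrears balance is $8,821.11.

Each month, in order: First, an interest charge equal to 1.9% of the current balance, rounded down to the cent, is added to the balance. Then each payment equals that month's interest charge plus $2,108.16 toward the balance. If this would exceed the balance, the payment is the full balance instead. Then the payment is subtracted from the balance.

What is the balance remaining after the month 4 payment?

$388.47

Month 1: opening $8,821.11; interest $167.60 → $8,988.71; payment $2,275.76; balance $6,712.95
Month 2: opening $6,712.95; interest $127.54 → $6,840.49; payment $2,235.70; balance $4,604.79
Month 3: opening $4,604.79; interest $87.49 → $4,692.28; payment $2,195.65; balance $2,496.63
Month 4: opening $2,496.63; interest $47.43 → $2,544.06; payment $2,155.59; balance $388.47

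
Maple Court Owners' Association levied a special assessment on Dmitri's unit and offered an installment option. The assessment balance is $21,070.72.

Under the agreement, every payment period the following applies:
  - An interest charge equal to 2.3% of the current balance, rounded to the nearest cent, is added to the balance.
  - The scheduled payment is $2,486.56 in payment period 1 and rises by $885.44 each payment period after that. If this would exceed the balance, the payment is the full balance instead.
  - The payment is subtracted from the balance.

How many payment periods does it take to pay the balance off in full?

6

Payment period 1: $21,070.72 +$484.63 interest = $21,555.35; pay $2,486.56 → $19,068.79
Payment period 2: $19,068.79 +$438.58 interest = $19,507.37; pay $3,372.00 → $16,135.37
Payment period 3: $16,135.37 +$371.11 interest = $16,506.48; pay $4,257.44 → $12,249.04
Payment period 4: $12,249.04 +$281.73 interest = $12,530.77; pay $5,142.88 → $7,387.89
Payment period 5: $7,387.89 +$169.92 interest = $7,557.81; pay $6,028.32 → $1,529.49
Payment period 6: $1,529.49 +$35.18 interest = $1,564.67; pay $1,564.67 → $0.00
Balance reaches $0.00 in payment period 6.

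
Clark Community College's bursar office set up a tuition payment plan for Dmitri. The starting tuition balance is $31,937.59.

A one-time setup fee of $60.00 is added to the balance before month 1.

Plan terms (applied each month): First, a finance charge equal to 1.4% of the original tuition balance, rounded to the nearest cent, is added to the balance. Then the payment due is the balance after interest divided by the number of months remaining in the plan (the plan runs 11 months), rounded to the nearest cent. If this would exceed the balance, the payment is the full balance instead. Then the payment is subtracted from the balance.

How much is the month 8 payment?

$3,439.41

Month 1: opening $31,997.59; interest $447.13 → $32,444.72; payment $2,949.52; balance $29,495.20
Month 2: opening $29,495.20; interest $447.13 → $29,942.33; payment $2,994.23; balance $26,948.10
Month 3: opening $26,948.10; interest $447.13 → $27,395.23; payment $3,043.91; balance $24,351.32
Month 4: opening $24,351.32; interest $447.13 → $24,798.45; payment $3,099.81; balance $21,698.64
Month 5: opening $21,698.64; interest $447.13 → $22,145.77; payment $3,163.68; balance $18,982.09
Month 6: opening $18,982.09; interest $447.13 → $19,429.22; payment $3,238.20; balance $16,191.02
Month 7: opening $16,191.02; interest $447.13 → $16,638.15; payment $3,327.63; balance $13,310.52
Month 8: opening $13,310.52; interest $447.13 → $13,757.65; payment $3,439.41; balance $10,318.24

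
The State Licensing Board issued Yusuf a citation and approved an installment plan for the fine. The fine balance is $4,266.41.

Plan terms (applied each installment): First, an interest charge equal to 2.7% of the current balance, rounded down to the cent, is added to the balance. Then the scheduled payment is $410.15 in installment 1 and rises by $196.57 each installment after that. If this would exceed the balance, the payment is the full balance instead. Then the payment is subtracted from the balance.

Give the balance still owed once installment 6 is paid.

$0.00

Installment 1: $4,266.41 +$115.19 interest = $4,381.60; pay $410.15 → $3,971.45
Installment 2: $3,971.45 +$107.22 interest = $4,078.67; pay $606.72 → $3,471.95
Installment 3: $3,471.95 +$93.74 interest = $3,565.69; pay $803.29 → $2,762.40
Installment 4: $2,762.40 +$74.58 interest = $2,836.98; pay $999.86 → $1,837.12
Installment 5: $1,837.12 +$49.60 interest = $1,886.72; pay $1,196.43 → $690.29
Installment 6: $690.29 +$18.63 interest = $708.92; pay $708.92 → $0.00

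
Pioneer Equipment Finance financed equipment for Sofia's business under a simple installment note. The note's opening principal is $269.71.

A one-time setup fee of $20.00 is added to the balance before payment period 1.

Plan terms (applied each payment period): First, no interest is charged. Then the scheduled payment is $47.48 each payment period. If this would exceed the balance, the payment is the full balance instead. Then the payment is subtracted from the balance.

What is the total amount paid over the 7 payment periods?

$289.71

# | Opening | Payment | End bal
1 | $289.71 | $47.48 | $242.23
2 | $242.23 | $47.48 | $194.75
3 | $194.75 | $47.48 | $147.27
4 | $147.27 | $47.48 | $99.79
5 | $99.79 | $47.48 | $52.31
6 | $52.31 | $47.48 | $4.83
7 | $4.83 | $4.83 | $0.00
Total paid: $289.71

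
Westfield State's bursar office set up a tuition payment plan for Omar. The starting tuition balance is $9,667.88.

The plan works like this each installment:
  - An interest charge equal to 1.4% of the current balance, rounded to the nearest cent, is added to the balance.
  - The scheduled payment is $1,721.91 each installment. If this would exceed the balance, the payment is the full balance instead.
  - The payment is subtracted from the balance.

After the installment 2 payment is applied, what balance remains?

# | Opening | Interest | Payment | End bal
1 | $9,667.88 | $135.35 | $1,721.91 | $8,081.32
2 | $8,081.32 | $113.14 | $1,721.91 | $6,472.55

$6,472.55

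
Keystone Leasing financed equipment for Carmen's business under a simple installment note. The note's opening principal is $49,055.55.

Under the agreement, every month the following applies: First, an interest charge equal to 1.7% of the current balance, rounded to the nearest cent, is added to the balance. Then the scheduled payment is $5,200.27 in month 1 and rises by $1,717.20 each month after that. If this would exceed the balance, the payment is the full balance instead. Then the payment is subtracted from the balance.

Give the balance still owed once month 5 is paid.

Month 1: $49,055.55 +$833.94 interest = $49,889.49; pay $5,200.27 → $44,689.22
Month 2: $44,689.22 +$759.72 interest = $45,448.94; pay $6,917.47 → $38,531.47
Month 3: $38,531.47 +$655.03 interest = $39,186.50; pay $8,634.67 → $30,551.83
Month 4: $30,551.83 +$519.38 interest = $31,071.21; pay $10,351.87 → $20,719.34
Month 5: $20,719.34 +$352.23 interest = $21,071.57; pay $12,069.07 → $9,002.50

$9,002.50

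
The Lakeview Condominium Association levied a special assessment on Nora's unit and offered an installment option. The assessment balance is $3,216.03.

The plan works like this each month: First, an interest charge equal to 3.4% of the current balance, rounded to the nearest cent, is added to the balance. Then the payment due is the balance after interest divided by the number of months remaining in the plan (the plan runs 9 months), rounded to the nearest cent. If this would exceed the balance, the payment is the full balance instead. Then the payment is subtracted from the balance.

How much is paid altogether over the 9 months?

# | Opening | Interest | Payment | End bal
1 | $3,216.03 | $109.35 | $369.49 | $2,955.89
2 | $2,955.89 | $100.50 | $382.05 | $2,674.34
3 | $2,674.34 | $90.93 | $395.04 | $2,370.23
4 | $2,370.23 | $80.59 | $408.47 | $2,042.35
5 | $2,042.35 | $69.44 | $422.36 | $1,689.43
6 | $1,689.43 | $57.44 | $436.72 | $1,310.15
7 | $1,310.15 | $44.55 | $451.57 | $903.13
8 | $903.13 | $30.71 | $466.92 | $466.92
9 | $466.92 | $15.88 | $482.80 | $0.00
Total paid: $3,815.42

$3,815.42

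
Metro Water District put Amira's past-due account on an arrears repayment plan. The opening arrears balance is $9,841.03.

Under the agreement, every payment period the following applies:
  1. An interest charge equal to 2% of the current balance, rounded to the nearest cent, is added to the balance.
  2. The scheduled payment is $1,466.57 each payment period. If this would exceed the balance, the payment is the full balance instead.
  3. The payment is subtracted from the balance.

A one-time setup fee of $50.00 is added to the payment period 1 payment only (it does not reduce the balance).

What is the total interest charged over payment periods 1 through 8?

$834.34

Payment period 1: $9,841.03 +$196.82 interest = $10,037.85; pay $1,466.57 (+ $50.00 fee) → $8,571.28
Payment period 2: $8,571.28 +$171.43 interest = $8,742.71; pay $1,466.57 → $7,276.14
Payment period 3: $7,276.14 +$145.52 interest = $7,421.66; pay $1,466.57 → $5,955.09
Payment period 4: $5,955.09 +$119.10 interest = $6,074.19; pay $1,466.57 → $4,607.62
Payment period 5: $4,607.62 +$92.15 interest = $4,699.77; pay $1,466.57 → $3,233.20
Payment period 6: $3,233.20 +$64.66 interest = $3,297.86; pay $1,466.57 → $1,831.29
Payment period 7: $1,831.29 +$36.63 interest = $1,867.92; pay $1,466.57 → $401.35
Payment period 8: $401.35 +$8.03 interest = $409.38; pay $409.38 → $0.00
Total interest: $196.82 + $171.43 + $145.52 + $119.10 + $92.15 + $64.66 + $36.63 + $8.03 = $834.34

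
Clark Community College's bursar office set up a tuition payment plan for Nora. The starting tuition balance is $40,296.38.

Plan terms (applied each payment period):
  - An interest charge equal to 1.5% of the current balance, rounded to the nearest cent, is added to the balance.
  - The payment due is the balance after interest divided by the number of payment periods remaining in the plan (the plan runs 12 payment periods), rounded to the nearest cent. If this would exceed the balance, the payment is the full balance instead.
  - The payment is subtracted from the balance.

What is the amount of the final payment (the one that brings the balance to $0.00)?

$4,014.92

# | Opening | Interest | Payment | End bal
1 | $40,296.38 | $604.45 | $3,408.40 | $37,492.43
2 | $37,492.43 | $562.39 | $3,459.53 | $34,595.29
3 | $34,595.29 | $518.93 | $3,511.42 | $31,602.80
4 | $31,602.80 | $474.04 | $3,564.09 | $28,512.75
5 | $28,512.75 | $427.69 | $3,617.56 | $25,322.88
6 | $25,322.88 | $379.84 | $3,671.82 | $22,030.90
7 | $22,030.90 | $330.46 | $3,726.89 | $18,634.47
8 | $18,634.47 | $279.52 | $3,782.80 | $15,131.19
9 | $15,131.19 | $226.97 | $3,839.54 | $11,518.62
10 | $11,518.62 | $172.78 | $3,897.13 | $7,794.27
11 | $7,794.27 | $116.91 | $3,955.59 | $3,955.59
12 | $3,955.59 | $59.33 | $4,014.92 | $0.00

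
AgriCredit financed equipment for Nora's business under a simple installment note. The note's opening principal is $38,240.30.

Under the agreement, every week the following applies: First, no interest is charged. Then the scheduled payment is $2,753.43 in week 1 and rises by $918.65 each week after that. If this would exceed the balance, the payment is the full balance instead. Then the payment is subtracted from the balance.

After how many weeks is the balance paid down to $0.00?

Week 1: opening $38,240.30; payment $2,753.43; balance $35,486.87
Week 2: opening $35,486.87; payment $3,672.08; balance $31,814.79
Week 3: opening $31,814.79; payment $4,590.73; balance $27,224.06
Week 4: opening $27,224.06; payment $5,509.38; balance $21,714.68
Week 5: opening $21,714.68; payment $6,428.03; balance $15,286.65
Week 6: opening $15,286.65; payment $7,346.68; balance $7,939.97
Week 7: opening $7,939.97; payment $7,939.97; balance $0.00
Balance reaches $0.00 in week 7.

7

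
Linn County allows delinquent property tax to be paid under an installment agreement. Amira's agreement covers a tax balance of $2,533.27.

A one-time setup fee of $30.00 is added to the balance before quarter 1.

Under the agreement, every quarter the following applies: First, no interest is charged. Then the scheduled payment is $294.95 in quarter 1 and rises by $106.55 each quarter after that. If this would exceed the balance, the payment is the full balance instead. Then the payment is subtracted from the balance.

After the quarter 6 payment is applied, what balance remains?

$0.00

Quarter 1: $2,563.27 − $294.95 → $2,268.32
Quarter 2: $2,268.32 − $401.50 → $1,866.82
Quarter 3: $1,866.82 − $508.05 → $1,358.77
Quarter 4: $1,358.77 − $614.60 → $744.17
Quarter 5: $744.17 − $721.15 → $23.02
Quarter 6: $23.02 − $23.02 → $0.00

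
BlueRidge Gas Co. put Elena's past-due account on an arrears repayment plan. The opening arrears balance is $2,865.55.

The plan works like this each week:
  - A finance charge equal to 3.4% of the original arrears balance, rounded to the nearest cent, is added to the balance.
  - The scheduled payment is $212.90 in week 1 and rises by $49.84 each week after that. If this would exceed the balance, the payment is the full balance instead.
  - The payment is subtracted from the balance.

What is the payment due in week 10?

# | Opening | Interest | Payment | End bal
1 | $2,865.55 | $97.43 | $212.90 | $2,750.08
2 | $2,750.08 | $97.43 | $262.74 | $2,584.77
3 | $2,584.77 | $97.43 | $312.58 | $2,369.62
4 | $2,369.62 | $97.43 | $362.42 | $2,104.63
5 | $2,104.63 | $97.43 | $412.26 | $1,789.80
6 | $1,789.80 | $97.43 | $462.10 | $1,425.13
7 | $1,425.13 | $97.43 | $511.94 | $1,010.62
8 | $1,010.62 | $97.43 | $561.78 | $546.27
9 | $546.27 | $97.43 | $611.62 | $32.08
10 | $32.08 | $97.43 | $129.51 | $0.00

$129.51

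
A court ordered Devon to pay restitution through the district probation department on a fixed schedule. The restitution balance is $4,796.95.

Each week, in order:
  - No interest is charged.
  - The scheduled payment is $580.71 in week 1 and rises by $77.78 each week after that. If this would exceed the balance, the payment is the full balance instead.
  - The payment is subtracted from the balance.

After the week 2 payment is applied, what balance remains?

# | Opening | Payment | End bal
1 | $4,796.95 | $580.71 | $4,216.24
2 | $4,216.24 | $658.49 | $3,557.75

$3,557.75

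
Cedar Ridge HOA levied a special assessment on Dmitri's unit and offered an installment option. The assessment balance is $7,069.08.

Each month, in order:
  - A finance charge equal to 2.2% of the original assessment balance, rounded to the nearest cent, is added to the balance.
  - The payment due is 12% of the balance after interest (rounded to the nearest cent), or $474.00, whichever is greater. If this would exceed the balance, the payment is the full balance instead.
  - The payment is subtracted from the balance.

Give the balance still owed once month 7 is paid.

# | Opening | Interest | Payment | End bal
1 | $7,069.08 | $155.52 | $866.95 | $6,357.65
2 | $6,357.65 | $155.52 | $781.58 | $5,731.59
3 | $5,731.59 | $155.52 | $706.45 | $5,180.66
4 | $5,180.66 | $155.52 | $640.34 | $4,695.84
5 | $4,695.84 | $155.52 | $582.16 | $4,269.20
6 | $4,269.20 | $155.52 | $530.97 | $3,893.75
7 | $3,893.75 | $155.52 | $485.91 | $3,563.36

$3,563.36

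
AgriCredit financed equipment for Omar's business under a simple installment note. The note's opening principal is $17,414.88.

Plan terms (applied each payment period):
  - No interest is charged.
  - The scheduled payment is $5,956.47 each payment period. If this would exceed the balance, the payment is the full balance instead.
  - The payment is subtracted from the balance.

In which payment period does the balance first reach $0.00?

3

Payment period 1: opening $17,414.88; payment $5,956.47; balance $11,458.41
Payment period 2: opening $11,458.41; payment $5,956.47; balance $5,501.94
Payment period 3: opening $5,501.94; payment $5,501.94; balance $0.00
Balance reaches $0.00 in payment period 3.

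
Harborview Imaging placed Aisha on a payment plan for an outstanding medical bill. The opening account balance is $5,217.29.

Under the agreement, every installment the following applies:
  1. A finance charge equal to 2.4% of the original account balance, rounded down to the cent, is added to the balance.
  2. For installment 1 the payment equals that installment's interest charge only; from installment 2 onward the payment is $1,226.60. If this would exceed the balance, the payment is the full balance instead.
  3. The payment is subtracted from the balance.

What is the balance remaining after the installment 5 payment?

Installment 1: opening $5,217.29; interest $125.21 → $5,342.50; payment $125.21; balance $5,217.29
Installment 2: opening $5,217.29; interest $125.21 → $5,342.50; payment $1,226.60; balance $4,115.90
Installment 3: opening $4,115.90; interest $125.21 → $4,241.11; payment $1,226.60; balance $3,014.51
Installment 4: opening $3,014.51; interest $125.21 → $3,139.72; payment $1,226.60; balance $1,913.12
Installment 5: opening $1,913.12; interest $125.21 → $2,038.33; payment $1,226.60; balance $811.73

$811.73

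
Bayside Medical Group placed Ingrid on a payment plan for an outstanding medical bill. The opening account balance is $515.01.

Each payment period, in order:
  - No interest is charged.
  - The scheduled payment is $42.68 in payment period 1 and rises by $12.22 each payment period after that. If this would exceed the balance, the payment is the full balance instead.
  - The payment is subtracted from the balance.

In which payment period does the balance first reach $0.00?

# | Opening | Payment | End bal
1 | $515.01 | $42.68 | $472.33
2 | $472.33 | $54.90 | $417.43
3 | $417.43 | $67.12 | $350.31
4 | $350.31 | $79.34 | $270.97
5 | $270.97 | $91.56 | $179.41
6 | $179.41 | $103.78 | $75.63
7 | $75.63 | $75.63 | $0.00
Balance reaches $0.00 in payment period 7.

7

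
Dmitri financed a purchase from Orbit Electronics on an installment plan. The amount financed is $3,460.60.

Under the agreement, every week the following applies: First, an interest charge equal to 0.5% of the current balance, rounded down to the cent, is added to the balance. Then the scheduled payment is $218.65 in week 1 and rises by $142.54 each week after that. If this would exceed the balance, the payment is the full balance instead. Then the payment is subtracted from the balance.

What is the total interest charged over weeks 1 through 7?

$74.70

Week 1: opening $3,460.60; interest $17.30 → $3,477.90; payment $218.65; balance $3,259.25
Week 2: opening $3,259.25; interest $16.29 → $3,275.54; payment $361.19; balance $2,914.35
Week 3: opening $2,914.35; interest $14.57 → $2,928.92; payment $503.73; balance $2,425.19
Week 4: opening $2,425.19; interest $12.12 → $2,437.31; payment $646.27; balance $1,791.04
Week 5: opening $1,791.04; interest $8.95 → $1,799.99; payment $788.81; balance $1,011.18
Week 6: opening $1,011.18; interest $5.05 → $1,016.23; payment $931.35; balance $84.88
Week 7: opening $84.88; interest $0.42 → $85.30; payment $85.30; balance $0.00
Total interest: $17.30 + $16.29 + $14.57 + $12.12 + $8.95 + $5.05 + $0.42 = $74.70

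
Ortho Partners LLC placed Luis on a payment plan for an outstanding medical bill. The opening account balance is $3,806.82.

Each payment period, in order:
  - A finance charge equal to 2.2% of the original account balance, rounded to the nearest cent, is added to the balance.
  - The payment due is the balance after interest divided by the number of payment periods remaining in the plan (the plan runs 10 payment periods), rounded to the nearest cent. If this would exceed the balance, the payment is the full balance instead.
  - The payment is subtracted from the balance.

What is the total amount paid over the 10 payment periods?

$4,644.32

Payment period 1: opening $3,806.82; interest $83.75 → $3,890.57; payment $389.06; balance $3,501.51
Payment period 2: opening $3,501.51; interest $83.75 → $3,585.26; payment $398.36; balance $3,186.90
Payment period 3: opening $3,186.90; interest $83.75 → $3,270.65; payment $408.83; balance $2,861.82
Payment period 4: opening $2,861.82; interest $83.75 → $2,945.57; payment $420.80; balance $2,524.77
Payment period 5: opening $2,524.77; interest $83.75 → $2,608.52; payment $434.75; balance $2,173.77
Payment period 6: opening $2,173.77; interest $83.75 → $2,257.52; payment $451.50; balance $1,806.02
Payment period 7: opening $1,806.02; interest $83.75 → $1,889.77; payment $472.44; balance $1,417.33
Payment period 8: opening $1,417.33; interest $83.75 → $1,501.08; payment $500.36; balance $1,000.72
Payment period 9: opening $1,000.72; interest $83.75 → $1,084.47; payment $542.24; balance $542.23
Payment period 10: opening $542.23; interest $83.75 → $625.98; payment $625.98; balance $0.00
Total paid: $4,644.32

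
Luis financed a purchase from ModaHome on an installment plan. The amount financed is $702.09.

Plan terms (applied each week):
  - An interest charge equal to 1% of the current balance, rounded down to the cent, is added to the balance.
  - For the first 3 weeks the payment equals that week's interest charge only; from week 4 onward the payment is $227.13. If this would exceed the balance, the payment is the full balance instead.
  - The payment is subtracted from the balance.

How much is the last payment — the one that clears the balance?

$35.47

Week 1: $702.09 +$7.02 interest = $709.11; pay $7.02 → $702.09
Week 2: $702.09 +$7.02 interest = $709.11; pay $7.02 → $702.09
Week 3: $702.09 +$7.02 interest = $709.11; pay $7.02 → $702.09
Week 4: $702.09 +$7.02 interest = $709.11; pay $227.13 → $481.98
Week 5: $481.98 +$4.81 interest = $486.79; pay $227.13 → $259.66
Week 6: $259.66 +$2.59 interest = $262.25; pay $227.13 → $35.12
Week 7: $35.12 +$0.35 interest = $35.47; pay $35.47 → $0.00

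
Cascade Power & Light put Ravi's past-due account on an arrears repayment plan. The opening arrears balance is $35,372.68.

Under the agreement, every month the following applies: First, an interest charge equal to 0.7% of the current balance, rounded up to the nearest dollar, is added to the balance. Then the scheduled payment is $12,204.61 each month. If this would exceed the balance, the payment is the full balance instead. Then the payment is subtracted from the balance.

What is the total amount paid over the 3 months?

$35,864.68

Month 1: $35,372.68 +$248.00 interest = $35,620.68; pay $12,204.61 → $23,416.07
Month 2: $23,416.07 +$164.00 interest = $23,580.07; pay $12,204.61 → $11,375.46
Month 3: $11,375.46 +$80.00 interest = $11,455.46; pay $11,455.46 → $0.00
Total paid: $35,864.68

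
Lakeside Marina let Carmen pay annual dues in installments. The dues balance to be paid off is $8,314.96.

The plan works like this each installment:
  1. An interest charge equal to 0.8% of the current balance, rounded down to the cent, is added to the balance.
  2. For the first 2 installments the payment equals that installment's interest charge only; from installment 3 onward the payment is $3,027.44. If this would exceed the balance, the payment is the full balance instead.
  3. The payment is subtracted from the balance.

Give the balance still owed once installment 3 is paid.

$5,354.03

Installment 1: opening $8,314.96; interest $66.51 → $8,381.47; payment $66.51; balance $8,314.96
Installment 2: opening $8,314.96; interest $66.51 → $8,381.47; payment $66.51; balance $8,314.96
Installment 3: opening $8,314.96; interest $66.51 → $8,381.47; payment $3,027.44; balance $5,354.03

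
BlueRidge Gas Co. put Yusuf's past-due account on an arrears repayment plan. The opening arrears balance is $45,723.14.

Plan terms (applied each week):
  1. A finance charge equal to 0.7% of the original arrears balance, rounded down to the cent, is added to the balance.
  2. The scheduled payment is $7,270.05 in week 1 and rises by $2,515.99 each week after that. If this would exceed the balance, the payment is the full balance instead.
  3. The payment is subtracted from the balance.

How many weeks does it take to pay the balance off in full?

5

Week 1: opening $45,723.14; interest $320.06 → $46,043.20; payment $7,270.05; balance $38,773.15
Week 2: opening $38,773.15; interest $320.06 → $39,093.21; payment $9,786.04; balance $29,307.17
Week 3: opening $29,307.17; interest $320.06 → $29,627.23; payment $12,302.03; balance $17,325.20
Week 4: opening $17,325.20; interest $320.06 → $17,645.26; payment $14,818.02; balance $2,827.24
Week 5: opening $2,827.24; interest $320.06 → $3,147.30; payment $3,147.30; balance $0.00
Balance reaches $0.00 in week 5.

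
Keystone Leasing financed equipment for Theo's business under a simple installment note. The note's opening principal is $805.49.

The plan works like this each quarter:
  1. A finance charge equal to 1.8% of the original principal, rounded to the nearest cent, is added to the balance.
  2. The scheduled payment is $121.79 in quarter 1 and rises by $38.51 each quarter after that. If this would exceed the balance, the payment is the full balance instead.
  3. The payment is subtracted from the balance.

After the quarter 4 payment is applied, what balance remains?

Quarter 1: opening $805.49; interest $14.50 → $819.99; payment $121.79; balance $698.20
Quarter 2: opening $698.20; interest $14.50 → $712.70; payment $160.30; balance $552.40
Quarter 3: opening $552.40; interest $14.50 → $566.90; payment $198.81; balance $368.09
Quarter 4: opening $368.09; interest $14.50 → $382.59; payment $237.32; balance $145.27

$145.27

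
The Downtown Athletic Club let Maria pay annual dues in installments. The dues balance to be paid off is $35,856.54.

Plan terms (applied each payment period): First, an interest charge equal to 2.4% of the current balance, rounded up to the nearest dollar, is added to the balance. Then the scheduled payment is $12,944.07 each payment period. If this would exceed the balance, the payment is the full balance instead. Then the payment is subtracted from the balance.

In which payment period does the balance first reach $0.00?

Payment period 1: $35,856.54 +$861.00 interest = $36,717.54; pay $12,944.07 → $23,773.47
Payment period 2: $23,773.47 +$571.00 interest = $24,344.47; pay $12,944.07 → $11,400.40
Payment period 3: $11,400.40 +$274.00 interest = $11,674.40; pay $11,674.40 → $0.00
Balance reaches $0.00 in payment period 3.

3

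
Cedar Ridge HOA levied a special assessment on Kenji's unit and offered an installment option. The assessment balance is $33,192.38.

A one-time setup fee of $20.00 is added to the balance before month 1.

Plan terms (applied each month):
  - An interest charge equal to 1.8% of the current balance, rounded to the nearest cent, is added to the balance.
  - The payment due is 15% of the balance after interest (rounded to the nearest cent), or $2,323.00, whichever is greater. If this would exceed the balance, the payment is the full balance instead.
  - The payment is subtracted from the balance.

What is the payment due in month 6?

Month 1: $33,212.38 +$597.82 interest = $33,810.20; pay $5,071.53 → $28,738.67
Month 2: $28,738.67 +$517.30 interest = $29,255.97; pay $4,388.40 → $24,867.57
Month 3: $24,867.57 +$447.62 interest = $25,315.19; pay $3,797.28 → $21,517.91
Month 4: $21,517.91 +$387.32 interest = $21,905.23; pay $3,285.78 → $18,619.45
Month 5: $18,619.45 +$335.15 interest = $18,954.60; pay $2,843.19 → $16,111.41
Month 6: $16,111.41 +$290.01 interest = $16,401.42; pay $2,460.21 → $13,941.21

$2,460.21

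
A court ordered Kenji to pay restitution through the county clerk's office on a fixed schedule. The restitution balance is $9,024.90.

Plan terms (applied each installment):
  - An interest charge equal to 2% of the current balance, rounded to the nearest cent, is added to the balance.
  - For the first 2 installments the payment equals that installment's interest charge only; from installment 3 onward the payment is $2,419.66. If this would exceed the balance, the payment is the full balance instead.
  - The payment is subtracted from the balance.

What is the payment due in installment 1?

Installment 1: opening $9,024.90; interest $180.50 → $9,205.40; payment $180.50; balance $9,024.90

$180.50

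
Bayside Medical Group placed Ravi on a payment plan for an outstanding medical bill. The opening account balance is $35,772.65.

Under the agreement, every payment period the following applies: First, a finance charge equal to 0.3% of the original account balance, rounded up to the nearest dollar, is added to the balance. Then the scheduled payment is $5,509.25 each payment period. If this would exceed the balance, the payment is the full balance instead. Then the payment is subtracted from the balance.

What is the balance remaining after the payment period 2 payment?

$24,970.15

# | Opening | Interest | Payment | End bal
1 | $35,772.65 | $108.00 | $5,509.25 | $30,371.40
2 | $30,371.40 | $108.00 | $5,509.25 | $24,970.15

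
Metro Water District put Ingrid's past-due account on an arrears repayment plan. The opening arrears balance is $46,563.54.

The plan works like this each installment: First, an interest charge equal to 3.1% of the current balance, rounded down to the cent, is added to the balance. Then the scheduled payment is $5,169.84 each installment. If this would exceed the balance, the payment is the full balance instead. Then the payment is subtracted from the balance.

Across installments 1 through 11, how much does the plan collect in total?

Installment 1: opening $46,563.54; interest $1,443.46 → $48,007.00; payment $5,169.84; balance $42,837.16
Installment 2: opening $42,837.16; interest $1,327.95 → $44,165.11; payment $5,169.84; balance $38,995.27
Installment 3: opening $38,995.27; interest $1,208.85 → $40,204.12; payment $5,169.84; balance $35,034.28
Installment 4: opening $35,034.28; interest $1,086.06 → $36,120.34; payment $5,169.84; balance $30,950.50
Installment 5: opening $30,950.50; interest $959.46 → $31,909.96; payment $5,169.84; balance $26,740.12
Installment 6: opening $26,740.12; interest $828.94 → $27,569.06; payment $5,169.84; balance $22,399.22
Installment 7: opening $22,399.22; interest $694.37 → $23,093.59; payment $5,169.84; balance $17,923.75
Installment 8: opening $17,923.75; interest $555.63 → $18,479.38; payment $5,169.84; balance $13,309.54
Installment 9: opening $13,309.54; interest $412.59 → $13,722.13; payment $5,169.84; balance $8,552.29
Installment 10: opening $8,552.29; interest $265.12 → $8,817.41; payment $5,169.84; balance $3,647.57
Installment 11: opening $3,647.57; interest $113.07 → $3,760.64; payment $3,760.64; balance $0.00
Total paid: $55,459.04

$55,459.04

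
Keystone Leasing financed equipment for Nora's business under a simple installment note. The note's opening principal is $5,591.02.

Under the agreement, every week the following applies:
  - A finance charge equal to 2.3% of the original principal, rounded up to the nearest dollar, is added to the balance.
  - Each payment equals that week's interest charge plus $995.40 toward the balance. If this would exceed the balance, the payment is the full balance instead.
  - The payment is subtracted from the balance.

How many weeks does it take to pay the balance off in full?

Week 1: opening $5,591.02; interest $129.00 → $5,720.02; payment $1,124.40; balance $4,595.62
Week 2: opening $4,595.62; interest $129.00 → $4,724.62; payment $1,124.40; balance $3,600.22
Week 3: opening $3,600.22; interest $129.00 → $3,729.22; payment $1,124.40; balance $2,604.82
Week 4: opening $2,604.82; interest $129.00 → $2,733.82; payment $1,124.40; balance $1,609.42
Week 5: opening $1,609.42; interest $129.00 → $1,738.42; payment $1,124.40; balance $614.02
Week 6: opening $614.02; interest $129.00 → $743.02; payment $743.02; balance $0.00
Balance reaches $0.00 in week 6.

6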